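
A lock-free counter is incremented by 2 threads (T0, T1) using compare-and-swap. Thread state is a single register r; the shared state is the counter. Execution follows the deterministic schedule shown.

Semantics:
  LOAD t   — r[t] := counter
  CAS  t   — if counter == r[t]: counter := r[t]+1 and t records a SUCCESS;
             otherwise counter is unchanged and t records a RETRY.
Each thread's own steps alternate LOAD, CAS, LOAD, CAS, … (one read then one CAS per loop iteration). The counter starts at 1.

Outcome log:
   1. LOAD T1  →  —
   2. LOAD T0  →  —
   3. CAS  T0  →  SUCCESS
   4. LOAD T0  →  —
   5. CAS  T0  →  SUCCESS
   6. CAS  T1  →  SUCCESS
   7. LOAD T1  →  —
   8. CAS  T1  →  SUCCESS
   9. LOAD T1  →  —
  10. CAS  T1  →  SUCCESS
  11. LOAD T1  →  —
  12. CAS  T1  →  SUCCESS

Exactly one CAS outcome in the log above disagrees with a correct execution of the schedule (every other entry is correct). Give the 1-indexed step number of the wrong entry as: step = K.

step = 6

Re-executing:
T1 LOAD — after: cnt=1, r=1 — load
T0 LOAD — after: cnt=1, r=1 — load
T0 CAS — after: cnt=2, r=1 — ok
T0 LOAD — after: cnt=2, r=2 — load
T0 CAS — after: cnt=3, r=2 — ok
T1 CAS — after: cnt=3, r=1 — retry
T1 LOAD — after: cnt=3, r=3 — load
T1 CAS — after: cnt=4, r=3 — ok
T1 LOAD — after: cnt=4, r=4 — load
T1 CAS — after: cnt=5, r=4 — ok
T1 LOAD — after: cnt=5, r=5 — load
T1 CAS — after: cnt=6, r=5 — ok
Mismatch at 6.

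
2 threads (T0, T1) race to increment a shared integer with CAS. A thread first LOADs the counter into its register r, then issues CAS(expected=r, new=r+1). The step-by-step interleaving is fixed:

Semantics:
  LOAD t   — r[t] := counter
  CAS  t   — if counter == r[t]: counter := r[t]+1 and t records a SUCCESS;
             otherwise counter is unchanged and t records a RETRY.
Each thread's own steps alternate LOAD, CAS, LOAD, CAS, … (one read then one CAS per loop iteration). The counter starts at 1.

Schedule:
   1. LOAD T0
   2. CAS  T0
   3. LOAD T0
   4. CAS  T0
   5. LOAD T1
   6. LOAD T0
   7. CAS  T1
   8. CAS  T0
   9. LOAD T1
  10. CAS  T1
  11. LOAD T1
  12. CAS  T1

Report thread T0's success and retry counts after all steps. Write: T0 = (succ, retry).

step 1: T0 LOAD ⇒ load; ctr=1 reg=1
step 2: T0 CAS ⇒ ok; ctr=2 reg=1
step 3: T0 LOAD ⇒ load; ctr=2 reg=2
step 4: T0 CAS ⇒ ok; ctr=3 reg=2
step 5: T1 LOAD ⇒ load; ctr=3 reg=3
step 6: T0 LOAD ⇒ load; ctr=3 reg=3
step 7: T1 CAS ⇒ ok; ctr=4 reg=3
step 8: T0 CAS ⇒ retry; ctr=4 reg=3
step 9: T1 LOAD ⇒ load; ctr=4 reg=4
step 10: T1 CAS ⇒ ok; ctr=5 reg=4
step 11: T1 LOAD ⇒ load; ctr=5 reg=5
step 12: T1 CAS ⇒ ok; ctr=6 reg=5

T0 = (2, 1)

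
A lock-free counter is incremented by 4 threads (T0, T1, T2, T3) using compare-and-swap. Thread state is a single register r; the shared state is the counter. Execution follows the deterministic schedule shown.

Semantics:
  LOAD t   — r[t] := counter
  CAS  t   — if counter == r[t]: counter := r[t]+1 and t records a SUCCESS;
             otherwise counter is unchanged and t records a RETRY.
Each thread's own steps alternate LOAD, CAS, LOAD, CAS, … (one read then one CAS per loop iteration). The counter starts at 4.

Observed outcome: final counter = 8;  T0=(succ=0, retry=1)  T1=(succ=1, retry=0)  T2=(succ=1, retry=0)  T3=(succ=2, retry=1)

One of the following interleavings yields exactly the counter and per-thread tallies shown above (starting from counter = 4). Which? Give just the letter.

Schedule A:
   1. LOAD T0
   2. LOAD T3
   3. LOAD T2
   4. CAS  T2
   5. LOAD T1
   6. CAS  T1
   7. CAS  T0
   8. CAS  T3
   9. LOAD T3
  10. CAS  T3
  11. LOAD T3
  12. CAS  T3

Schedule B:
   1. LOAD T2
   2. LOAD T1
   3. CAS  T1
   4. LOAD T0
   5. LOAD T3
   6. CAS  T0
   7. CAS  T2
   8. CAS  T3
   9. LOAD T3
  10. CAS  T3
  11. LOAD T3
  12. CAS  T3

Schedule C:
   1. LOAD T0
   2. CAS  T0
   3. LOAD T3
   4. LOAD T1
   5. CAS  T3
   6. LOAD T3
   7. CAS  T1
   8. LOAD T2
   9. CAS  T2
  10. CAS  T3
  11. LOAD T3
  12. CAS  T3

Tracing schedule A:
[1] T0.load  rd  (counter 4, T0.r 4)
[2] T3.load  rd  (counter 4, T3.r 4)
[3] T2.load  rd  (counter 4, T2.r 4)
[4] T2.cas  hit  (counter 5, T2.r 4)
[5] T1.load  rd  (counter 5, T1.r 5)
[6] T1.cas  hit  (counter 6, T1.r 5)
[7] T0.cas  miss  (counter 6, T0.r 4)
[8] T3.cas  miss  (counter 6, T3.r 4)
[9] T3.load  rd  (counter 6, T3.r 6)
[10] T3.cas  hit  (counter 7, T3.r 6)
[11] T3.load  rd  (counter 7, T3.r 7)
[12] T3.cas  hit  (counter 8, T3.r 7)

A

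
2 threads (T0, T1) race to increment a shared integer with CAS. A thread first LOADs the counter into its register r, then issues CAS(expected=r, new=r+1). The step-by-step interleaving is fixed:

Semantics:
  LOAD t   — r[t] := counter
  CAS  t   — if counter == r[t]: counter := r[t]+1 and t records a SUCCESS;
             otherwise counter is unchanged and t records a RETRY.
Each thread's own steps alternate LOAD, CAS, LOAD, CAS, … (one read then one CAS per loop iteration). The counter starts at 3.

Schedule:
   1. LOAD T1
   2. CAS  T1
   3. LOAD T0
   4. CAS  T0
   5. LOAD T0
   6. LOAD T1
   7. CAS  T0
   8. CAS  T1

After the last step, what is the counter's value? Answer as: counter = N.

step 1: T1 LOAD ⇒ load; ctr=3 reg=3
step 2: T1 CAS ⇒ ok; ctr=4 reg=3
step 3: T0 LOAD ⇒ load; ctr=4 reg=4
step 4: T0 CAS ⇒ ok; ctr=5 reg=4
step 5: T0 LOAD ⇒ load; ctr=5 reg=5
step 6: T1 LOAD ⇒ load; ctr=5 reg=5
step 7: T0 CAS ⇒ ok; ctr=6 reg=5
step 8: T1 CAS ⇒ retry; ctr=6 reg=5

counter = 6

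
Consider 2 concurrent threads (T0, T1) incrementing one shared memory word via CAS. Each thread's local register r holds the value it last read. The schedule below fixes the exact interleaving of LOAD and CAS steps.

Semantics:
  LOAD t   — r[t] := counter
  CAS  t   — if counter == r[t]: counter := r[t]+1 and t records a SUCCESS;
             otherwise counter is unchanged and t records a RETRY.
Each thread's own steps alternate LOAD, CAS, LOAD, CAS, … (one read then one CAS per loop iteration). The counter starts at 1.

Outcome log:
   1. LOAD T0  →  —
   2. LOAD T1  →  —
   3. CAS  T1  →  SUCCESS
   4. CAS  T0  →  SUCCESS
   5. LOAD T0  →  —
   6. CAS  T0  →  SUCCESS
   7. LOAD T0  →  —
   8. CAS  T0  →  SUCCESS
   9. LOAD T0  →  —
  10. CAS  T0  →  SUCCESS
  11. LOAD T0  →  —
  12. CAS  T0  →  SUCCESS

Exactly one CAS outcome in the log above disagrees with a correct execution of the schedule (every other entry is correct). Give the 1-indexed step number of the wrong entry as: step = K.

step = 4

Correct run:
T0 LOAD — after: cnt=1, r=1 — load
T1 LOAD — after: cnt=1, r=1 — load
T1 CAS — after: cnt=2, r=1 — ok
T0 CAS — after: cnt=2, r=1 — retry
T0 LOAD — after: cnt=2, r=2 — load
T0 CAS — after: cnt=3, r=2 — ok
T0 LOAD — after: cnt=3, r=3 — load
T0 CAS — after: cnt=4, r=3 — ok
T0 LOAD — after: cnt=4, r=4 — load
T0 CAS — after: cnt=5, r=4 — ok
T0 LOAD — after: cnt=5, r=5 — load
T0 CAS — after: cnt=6, r=5 — ok
Mismatch at 4.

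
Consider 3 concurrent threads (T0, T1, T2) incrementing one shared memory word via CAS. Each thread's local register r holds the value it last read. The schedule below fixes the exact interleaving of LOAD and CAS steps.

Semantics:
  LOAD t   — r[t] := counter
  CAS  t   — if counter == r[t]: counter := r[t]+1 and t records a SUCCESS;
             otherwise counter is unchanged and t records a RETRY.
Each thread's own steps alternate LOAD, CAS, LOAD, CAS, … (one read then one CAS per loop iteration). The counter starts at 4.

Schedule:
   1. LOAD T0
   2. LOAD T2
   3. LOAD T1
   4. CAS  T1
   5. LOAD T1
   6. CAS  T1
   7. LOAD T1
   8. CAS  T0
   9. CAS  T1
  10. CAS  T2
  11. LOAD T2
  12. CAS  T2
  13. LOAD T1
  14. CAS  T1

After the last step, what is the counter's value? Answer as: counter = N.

   1) LOAD T0:  M=4  r_T0=4
   2) LOAD T2:  M=4  r_T2=4
   3) LOAD T1:  M=4  r_T1=4
   4) CAS  T1:  M=5  r_T1=4 ✓
   5) LOAD T1:  M=5  r_T1=5
   6) CAS  T1:  M=6  r_T1=5 ✓
   7) LOAD T1:  M=6  r_T1=6
   8) CAS  T0:  M=6  r_T0=4 ✗
   9) CAS  T1:  M=7  r_T1=6 ✓
  10) CAS  T2:  M=7  r_T2=4 ✗
  11) LOAD T2:  M=7  r_T2=7
  12) CAS  T2:  M=8  r_T2=7 ✓
  13) LOAD T1:  M=8  r_T1=8
  14) CAS  T1:  M=9  r_T1=8 ✓

counter = 9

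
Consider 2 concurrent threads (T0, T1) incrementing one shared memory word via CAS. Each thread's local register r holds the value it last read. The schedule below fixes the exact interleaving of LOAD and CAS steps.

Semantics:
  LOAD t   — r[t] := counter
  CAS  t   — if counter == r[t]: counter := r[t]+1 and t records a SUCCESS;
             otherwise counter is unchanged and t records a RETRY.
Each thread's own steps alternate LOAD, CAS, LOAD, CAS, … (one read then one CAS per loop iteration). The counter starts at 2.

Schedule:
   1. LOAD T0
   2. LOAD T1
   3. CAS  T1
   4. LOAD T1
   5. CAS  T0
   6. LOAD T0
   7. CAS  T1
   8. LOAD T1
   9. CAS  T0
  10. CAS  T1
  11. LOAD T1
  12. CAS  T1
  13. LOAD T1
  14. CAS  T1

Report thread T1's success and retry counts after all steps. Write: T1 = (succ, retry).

T1 = (5, 0)

#1 T0 reads 2
#2 T1 reads 2
#3 T1 CAS(2→3) writes; counter now 3
#4 T1 reads 3
#5 T0 CAS(2→3) fails; counter now 3
#6 T0 reads 3
#7 T1 CAS(3→4) writes; counter now 4
#8 T1 reads 4
#9 T0 CAS(3→4) fails; counter now 4
#10 T1 CAS(4→5) writes; counter now 5
#11 T1 reads 5
#12 T1 CAS(5→6) writes; counter now 6
#13 T1 reads 6
#14 T1 CAS(6→7) writes; counter now 7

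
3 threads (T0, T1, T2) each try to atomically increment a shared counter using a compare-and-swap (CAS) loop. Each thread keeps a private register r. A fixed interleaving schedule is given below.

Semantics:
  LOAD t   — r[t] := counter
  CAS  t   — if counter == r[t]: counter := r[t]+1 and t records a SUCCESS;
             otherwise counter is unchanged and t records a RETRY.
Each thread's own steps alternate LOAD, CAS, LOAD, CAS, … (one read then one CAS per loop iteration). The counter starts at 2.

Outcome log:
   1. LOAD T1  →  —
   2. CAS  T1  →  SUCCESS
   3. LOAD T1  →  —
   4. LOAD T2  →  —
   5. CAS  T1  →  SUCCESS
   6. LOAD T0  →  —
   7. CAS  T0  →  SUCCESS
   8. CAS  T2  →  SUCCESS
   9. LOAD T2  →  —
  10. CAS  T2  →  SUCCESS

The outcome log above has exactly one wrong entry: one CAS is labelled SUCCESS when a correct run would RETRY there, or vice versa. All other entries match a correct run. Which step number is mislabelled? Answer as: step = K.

Reference trace:
step 1: T1 LOAD ⇒ load; ctr=2 reg=2
step 2: T1 CAS ⇒ ok; ctr=3 reg=2
step 3: T1 LOAD ⇒ load; ctr=3 reg=3
step 4: T2 LOAD ⇒ load; ctr=3 reg=3
step 5: T1 CAS ⇒ ok; ctr=4 reg=3
step 6: T0 LOAD ⇒ load; ctr=4 reg=4
step 7: T0 CAS ⇒ ok; ctr=5 reg=4
step 8: T2 CAS ⇒ retry; ctr=5 reg=3
step 9: T2 LOAD ⇒ load; ctr=5 reg=5
step 10: T2 CAS ⇒ ok; ctr=6 reg=5
Flip is step 8.

step = 8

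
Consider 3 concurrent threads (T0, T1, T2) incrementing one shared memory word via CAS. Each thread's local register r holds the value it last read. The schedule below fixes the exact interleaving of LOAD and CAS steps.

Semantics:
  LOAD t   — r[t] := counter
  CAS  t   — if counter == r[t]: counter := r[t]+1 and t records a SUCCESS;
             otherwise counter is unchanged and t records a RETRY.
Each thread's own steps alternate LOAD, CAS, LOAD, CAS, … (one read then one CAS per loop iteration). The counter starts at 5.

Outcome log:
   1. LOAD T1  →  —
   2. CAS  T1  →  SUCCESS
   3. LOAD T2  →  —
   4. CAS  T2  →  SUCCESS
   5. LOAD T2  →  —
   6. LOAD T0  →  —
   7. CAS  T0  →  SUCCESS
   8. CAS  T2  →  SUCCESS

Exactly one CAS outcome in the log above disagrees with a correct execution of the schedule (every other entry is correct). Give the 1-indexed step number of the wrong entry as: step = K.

Reference trace:
   1) LOAD T1:  M=5  r_T1=5
   2) CAS  T1:  M=6  r_T1=5 ✓
   3) LOAD T2:  M=6  r_T2=6
   4) CAS  T2:  M=7  r_T2=6 ✓
   5) LOAD T2:  M=7  r_T2=7
   6) LOAD T0:  M=7  r_T0=7
   7) CAS  T0:  M=8  r_T0=7 ✓
   8) CAS  T2:  M=8  r_T2=7 ✗
Flip is step 8.

step = 8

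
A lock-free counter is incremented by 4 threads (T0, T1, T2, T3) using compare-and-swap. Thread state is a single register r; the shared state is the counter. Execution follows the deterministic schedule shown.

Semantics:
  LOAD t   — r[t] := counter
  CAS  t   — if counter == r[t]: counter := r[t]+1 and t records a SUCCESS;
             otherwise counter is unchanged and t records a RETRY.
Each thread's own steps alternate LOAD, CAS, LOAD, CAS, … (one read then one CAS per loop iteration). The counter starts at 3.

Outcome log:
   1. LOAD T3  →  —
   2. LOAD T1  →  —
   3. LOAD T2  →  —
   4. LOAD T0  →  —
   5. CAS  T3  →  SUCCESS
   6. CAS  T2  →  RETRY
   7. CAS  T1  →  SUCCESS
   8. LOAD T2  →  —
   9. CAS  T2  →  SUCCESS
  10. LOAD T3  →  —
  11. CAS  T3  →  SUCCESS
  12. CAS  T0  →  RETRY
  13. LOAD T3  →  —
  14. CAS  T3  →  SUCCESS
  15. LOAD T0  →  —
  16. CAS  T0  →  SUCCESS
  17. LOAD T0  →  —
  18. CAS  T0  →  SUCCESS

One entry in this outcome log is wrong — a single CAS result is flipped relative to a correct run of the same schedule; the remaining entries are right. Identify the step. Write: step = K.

step = 7

Re-executing:
step 1: T3 LOAD ⇒ load; ctr=3 reg=3
step 2: T1 LOAD ⇒ load; ctr=3 reg=3
step 3: T2 LOAD ⇒ load; ctr=3 reg=3
step 4: T0 LOAD ⇒ load; ctr=3 reg=3
step 5: T3 CAS ⇒ ok; ctr=4 reg=3
step 6: T2 CAS ⇒ retry; ctr=4 reg=3
step 7: T1 CAS ⇒ retry; ctr=4 reg=3
step 8: T2 LOAD ⇒ load; ctr=4 reg=4
step 9: T2 CAS ⇒ ok; ctr=5 reg=4
step 10: T3 LOAD ⇒ load; ctr=5 reg=5
step 11: T3 CAS ⇒ ok; ctr=6 reg=5
step 12: T0 CAS ⇒ retry; ctr=6 reg=3
step 13: T3 LOAD ⇒ load; ctr=6 reg=6
step 14: T3 CAS ⇒ ok; ctr=7 reg=6
step 15: T0 LOAD ⇒ load; ctr=7 reg=7
step 16: T0 CAS ⇒ ok; ctr=8 reg=7
step 17: T0 LOAD ⇒ load; ctr=8 reg=8
step 18: T0 CAS ⇒ ok; ctr=9 reg=8
Mismatch at 7.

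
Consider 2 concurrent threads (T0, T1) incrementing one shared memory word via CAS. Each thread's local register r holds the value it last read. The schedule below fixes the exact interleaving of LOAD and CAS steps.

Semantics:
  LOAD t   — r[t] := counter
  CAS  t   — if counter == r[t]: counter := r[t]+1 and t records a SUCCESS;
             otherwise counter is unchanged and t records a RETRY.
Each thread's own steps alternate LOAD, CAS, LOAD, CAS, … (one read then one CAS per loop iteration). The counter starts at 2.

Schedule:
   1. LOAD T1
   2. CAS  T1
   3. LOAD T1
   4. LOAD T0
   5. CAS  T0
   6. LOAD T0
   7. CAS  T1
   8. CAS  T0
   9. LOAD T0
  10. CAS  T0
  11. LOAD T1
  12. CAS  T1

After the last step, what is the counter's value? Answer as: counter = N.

[1] T1.load  rd  (counter 2, T1.r 2)
[2] T1.cas  hit  (counter 3, T1.r 2)
[3] T1.load  rd  (counter 3, T1.r 3)
[4] T0.load  rd  (counter 3, T0.r 3)
[5] T0.cas  hit  (counter 4, T0.r 3)
[6] T0.load  rd  (counter 4, T0.r 4)
[7] T1.cas  miss  (counter 4, T1.r 3)
[8] T0.cas  hit  (counter 5, T0.r 4)
[9] T0.load  rd  (counter 5, T0.r 5)
[10] T0.cas  hit  (counter 6, T0.r 5)
[11] T1.load  rd  (counter 6, T1.r 6)
[12] T1.cas  hit  (counter 7, T1.r 6)

counter = 7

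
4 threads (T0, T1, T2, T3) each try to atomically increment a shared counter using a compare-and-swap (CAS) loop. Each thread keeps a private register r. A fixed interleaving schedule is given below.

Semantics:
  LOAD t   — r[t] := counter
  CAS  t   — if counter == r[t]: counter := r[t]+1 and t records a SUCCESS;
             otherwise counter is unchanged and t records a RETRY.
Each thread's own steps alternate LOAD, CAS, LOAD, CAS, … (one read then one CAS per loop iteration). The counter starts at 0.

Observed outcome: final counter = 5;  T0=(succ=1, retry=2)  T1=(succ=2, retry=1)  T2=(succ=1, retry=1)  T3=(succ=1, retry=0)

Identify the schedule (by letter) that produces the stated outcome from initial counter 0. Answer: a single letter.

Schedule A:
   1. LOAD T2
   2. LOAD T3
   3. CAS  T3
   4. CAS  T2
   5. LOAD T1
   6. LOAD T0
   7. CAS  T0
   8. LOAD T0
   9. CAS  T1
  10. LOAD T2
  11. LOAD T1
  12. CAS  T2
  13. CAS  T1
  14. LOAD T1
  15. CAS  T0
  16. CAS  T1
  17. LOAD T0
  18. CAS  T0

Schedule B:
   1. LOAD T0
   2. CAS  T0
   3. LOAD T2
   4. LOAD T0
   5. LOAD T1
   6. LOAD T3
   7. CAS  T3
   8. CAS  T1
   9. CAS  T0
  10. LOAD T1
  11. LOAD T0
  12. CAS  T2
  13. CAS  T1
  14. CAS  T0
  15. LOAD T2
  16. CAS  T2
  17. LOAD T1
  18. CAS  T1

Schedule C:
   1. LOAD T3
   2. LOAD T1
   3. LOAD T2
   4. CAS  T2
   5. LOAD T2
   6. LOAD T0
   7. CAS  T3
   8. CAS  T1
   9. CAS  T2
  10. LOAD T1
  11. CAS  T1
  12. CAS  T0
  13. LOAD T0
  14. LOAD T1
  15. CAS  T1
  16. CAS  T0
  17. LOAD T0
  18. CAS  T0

B

Tracing schedule B:
#1 T0 reads 0
#2 T0 CAS(0→1) writes; counter now 1
#3 T2 reads 1
#4 T0 reads 1
#5 T1 reads 1
#6 T3 reads 1
#7 T3 CAS(1→2) writes; counter now 2
#8 T1 CAS(1→2) fails; counter now 2
#9 T0 CAS(1→2) fails; counter now 2
#10 T1 reads 2
#11 T0 reads 2
#12 T2 CAS(1→2) fails; counter now 2
#13 T1 CAS(2→3) writes; counter now 3
#14 T0 CAS(2→3) fails; counter now 3
#15 T2 reads 3
#16 T2 CAS(3→4) writes; counter now 4
#17 T1 reads 4
#18 T1 CAS(4→5) writes; counter now 5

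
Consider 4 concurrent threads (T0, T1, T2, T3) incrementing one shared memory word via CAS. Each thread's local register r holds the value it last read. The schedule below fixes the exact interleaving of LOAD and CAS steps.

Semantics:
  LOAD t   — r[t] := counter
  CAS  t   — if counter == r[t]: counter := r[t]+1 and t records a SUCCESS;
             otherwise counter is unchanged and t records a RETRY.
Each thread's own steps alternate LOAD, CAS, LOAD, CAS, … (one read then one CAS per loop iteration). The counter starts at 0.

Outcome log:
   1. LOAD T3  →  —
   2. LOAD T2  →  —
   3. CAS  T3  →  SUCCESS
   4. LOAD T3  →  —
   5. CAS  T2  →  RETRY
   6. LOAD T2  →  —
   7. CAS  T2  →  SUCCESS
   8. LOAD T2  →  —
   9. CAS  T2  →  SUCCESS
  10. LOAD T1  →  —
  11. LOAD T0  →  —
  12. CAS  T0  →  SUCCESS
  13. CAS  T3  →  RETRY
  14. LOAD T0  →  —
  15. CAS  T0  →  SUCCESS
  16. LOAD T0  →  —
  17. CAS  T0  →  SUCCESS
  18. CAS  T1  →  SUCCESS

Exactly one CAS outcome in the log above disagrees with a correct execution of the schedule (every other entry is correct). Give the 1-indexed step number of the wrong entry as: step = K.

Correct run:
[1] T3.load  rd  (counter 0, T3.r 0)
[2] T2.load  rd  (counter 0, T2.r 0)
[3] T3.cas  hit  (counter 1, T3.r 0)
[4] T3.load  rd  (counter 1, T3.r 1)
[5] T2.cas  miss  (counter 1, T2.r 0)
[6] T2.load  rd  (counter 1, T2.r 1)
[7] T2.cas  hit  (counter 2, T2.r 1)
[8] T2.load  rd  (counter 2, T2.r 2)
[9] T2.cas  hit  (counter 3, T2.r 2)
[10] T1.load  rd  (counter 3, T1.r 3)
[11] T0.load  rd  (counter 3, T0.r 3)
[12] T0.cas  hit  (counter 4, T0.r 3)
[13] T3.cas  miss  (counter 4, T3.r 1)
[14] T0.load  rd  (counter 4, T0.r 4)
[15] T0.cas  hit  (counter 5, T0.r 4)
[16] T0.load  rd  (counter 5, T0.r 5)
[17] T0.cas  hit  (counter 6, T0.r 5)
[18] T1.cas  miss  (counter 6, T1.r 3)
Log disagrees first at step 18.

step = 18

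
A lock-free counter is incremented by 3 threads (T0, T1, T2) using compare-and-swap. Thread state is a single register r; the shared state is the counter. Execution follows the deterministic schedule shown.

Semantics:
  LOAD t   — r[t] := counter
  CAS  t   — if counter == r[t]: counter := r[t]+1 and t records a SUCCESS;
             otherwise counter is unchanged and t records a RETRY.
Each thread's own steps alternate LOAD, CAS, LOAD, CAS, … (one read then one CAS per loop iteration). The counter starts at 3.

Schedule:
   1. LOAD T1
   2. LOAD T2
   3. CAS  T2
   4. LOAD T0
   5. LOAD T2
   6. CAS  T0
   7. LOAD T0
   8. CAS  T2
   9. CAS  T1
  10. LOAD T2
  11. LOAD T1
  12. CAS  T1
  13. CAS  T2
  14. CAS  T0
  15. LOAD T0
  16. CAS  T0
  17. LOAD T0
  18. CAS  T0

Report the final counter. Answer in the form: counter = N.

counter = 8

T1 LOAD — after: cnt=3, r=3 — load
T2 LOAD — after: cnt=3, r=3 — load
T2 CAS — after: cnt=4, r=3 — ok
T0 LOAD — after: cnt=4, r=4 — load
T2 LOAD — after: cnt=4, r=4 — load
T0 CAS — after: cnt=5, r=4 — ok
T0 LOAD — after: cnt=5, r=5 — load
T2 CAS — after: cnt=5, r=4 — retry
T1 CAS — after: cnt=5, r=3 — retry
T2 LOAD — after: cnt=5, r=5 — load
T1 LOAD — after: cnt=5, r=5 — load
T1 CAS — after: cnt=6, r=5 — ok
T2 CAS — after: cnt=6, r=5 — retry
T0 CAS — after: cnt=6, r=5 — retry
T0 LOAD — after: cnt=6, r=6 — load
T0 CAS — after: cnt=7, r=6 — ok
T0 LOAD — after: cnt=7, r=7 — load
T0 CAS — after: cnt=8, r=7 — ok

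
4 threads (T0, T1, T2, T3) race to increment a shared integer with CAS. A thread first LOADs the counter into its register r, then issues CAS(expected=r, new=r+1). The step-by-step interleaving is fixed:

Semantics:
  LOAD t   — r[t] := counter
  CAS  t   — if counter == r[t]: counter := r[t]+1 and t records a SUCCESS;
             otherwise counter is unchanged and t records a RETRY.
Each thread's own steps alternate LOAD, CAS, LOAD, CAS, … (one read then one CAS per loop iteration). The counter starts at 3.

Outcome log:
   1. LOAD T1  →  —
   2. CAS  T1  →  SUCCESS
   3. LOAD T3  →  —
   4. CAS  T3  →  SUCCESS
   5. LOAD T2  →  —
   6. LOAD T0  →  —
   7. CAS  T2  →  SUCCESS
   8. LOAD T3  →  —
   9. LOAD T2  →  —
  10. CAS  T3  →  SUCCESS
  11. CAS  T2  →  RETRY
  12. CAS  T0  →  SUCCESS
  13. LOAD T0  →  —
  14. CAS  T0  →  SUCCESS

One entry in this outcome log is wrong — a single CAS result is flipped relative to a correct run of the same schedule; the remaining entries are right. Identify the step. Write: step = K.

step = 12

Re-executing:
T1 LOAD — after: cnt=3, r=3 — load
T1 CAS — after: cnt=4, r=3 — ok
T3 LOAD — after: cnt=4, r=4 — load
T3 CAS — after: cnt=5, r=4 — ok
T2 LOAD — after: cnt=5, r=5 — load
T0 LOAD — after: cnt=5, r=5 — load
T2 CAS — after: cnt=6, r=5 — ok
T3 LOAD — after: cnt=6, r=6 — load
T2 LOAD — after: cnt=6, r=6 — load
T3 CAS — after: cnt=7, r=6 — ok
T2 CAS — after: cnt=7, r=6 — retry
T0 CAS — after: cnt=7, r=5 — retry
T0 LOAD — after: cnt=7, r=7 — load
T0 CAS — after: cnt=8, r=7 — ok
Mismatch at 12.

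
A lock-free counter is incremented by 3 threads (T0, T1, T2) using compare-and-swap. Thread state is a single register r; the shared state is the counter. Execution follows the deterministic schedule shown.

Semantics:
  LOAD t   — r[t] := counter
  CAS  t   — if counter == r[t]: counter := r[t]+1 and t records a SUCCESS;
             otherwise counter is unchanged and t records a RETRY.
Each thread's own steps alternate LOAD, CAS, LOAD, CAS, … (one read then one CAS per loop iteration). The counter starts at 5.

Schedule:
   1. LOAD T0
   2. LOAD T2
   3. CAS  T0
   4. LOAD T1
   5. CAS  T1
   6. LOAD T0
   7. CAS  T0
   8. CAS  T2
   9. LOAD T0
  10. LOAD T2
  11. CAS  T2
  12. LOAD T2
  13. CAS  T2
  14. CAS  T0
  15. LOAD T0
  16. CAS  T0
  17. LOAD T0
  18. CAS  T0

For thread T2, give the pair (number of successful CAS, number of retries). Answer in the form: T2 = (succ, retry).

   1) LOAD T0:  M=5  r_T0=5
   2) LOAD T2:  M=5  r_T2=5
   3) CAS  T0:  M=6  r_T0=5 ✓
   4) LOAD T1:  M=6  r_T1=6
   5) CAS  T1:  M=7  r_T1=6 ✓
   6) LOAD T0:  M=7  r_T0=7
   7) CAS  T0:  M=8  r_T0=7 ✓
   8) CAS  T2:  M=8  r_T2=5 ✗
   9) LOAD T0:  M=8  r_T0=8
  10) LOAD T2:  M=8  r_T2=8
  11) CAS  T2:  M=9  r_T2=8 ✓
  12) LOAD T2:  M=9  r_T2=9
  13) CAS  T2:  M=10  r_T2=9 ✓
  14) CAS  T0:  M=10  r_T0=8 ✗
  15) LOAD T0:  M=10  r_T0=10
  16) CAS  T0:  M=11  r_T0=10 ✓
  17) LOAD T0:  M=11  r_T0=11
  18) CAS  T0:  M=12  r_T0=11 ✓

T2 = (2, 1)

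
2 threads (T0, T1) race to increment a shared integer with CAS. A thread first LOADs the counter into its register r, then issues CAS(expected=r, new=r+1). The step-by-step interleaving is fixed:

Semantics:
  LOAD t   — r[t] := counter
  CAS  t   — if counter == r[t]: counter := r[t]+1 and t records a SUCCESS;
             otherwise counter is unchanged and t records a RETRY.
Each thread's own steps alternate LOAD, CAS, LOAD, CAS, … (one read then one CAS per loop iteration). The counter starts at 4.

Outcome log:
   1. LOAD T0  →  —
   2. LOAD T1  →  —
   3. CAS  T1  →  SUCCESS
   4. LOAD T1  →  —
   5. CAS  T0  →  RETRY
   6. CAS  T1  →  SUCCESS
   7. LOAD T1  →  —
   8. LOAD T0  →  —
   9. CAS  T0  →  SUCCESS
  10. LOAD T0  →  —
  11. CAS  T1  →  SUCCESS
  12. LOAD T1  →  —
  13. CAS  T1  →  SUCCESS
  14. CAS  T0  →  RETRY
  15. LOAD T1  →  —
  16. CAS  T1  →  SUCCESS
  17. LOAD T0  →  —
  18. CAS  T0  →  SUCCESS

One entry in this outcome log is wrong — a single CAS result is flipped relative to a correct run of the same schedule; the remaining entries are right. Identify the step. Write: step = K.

Correct run:
step 1: T0 LOAD ⇒ load; ctr=4 reg=4
step 2: T1 LOAD ⇒ load; ctr=4 reg=4
step 3: T1 CAS ⇒ ok; ctr=5 reg=4
step 4: T1 LOAD ⇒ load; ctr=5 reg=5
step 5: T0 CAS ⇒ retry; ctr=5 reg=4
step 6: T1 CAS ⇒ ok; ctr=6 reg=5
step 7: T1 LOAD ⇒ load; ctr=6 reg=6
step 8: T0 LOAD ⇒ load; ctr=6 reg=6
step 9: T0 CAS ⇒ ok; ctr=7 reg=6
step 10: T0 LOAD ⇒ load; ctr=7 reg=7
step 11: T1 CAS ⇒ retry; ctr=7 reg=6
step 12: T1 LOAD ⇒ load; ctr=7 reg=7
step 13: T1 CAS ⇒ ok; ctr=8 reg=7
step 14: T0 CAS ⇒ retry; ctr=8 reg=7
step 15: T1 LOAD ⇒ load; ctr=8 reg=8
step 16: T1 CAS ⇒ ok; ctr=9 reg=8
step 17: T0 LOAD ⇒ load; ctr=9 reg=9
step 18: T0 CAS ⇒ ok; ctr=10 reg=9
Flip is step 11.

step = 11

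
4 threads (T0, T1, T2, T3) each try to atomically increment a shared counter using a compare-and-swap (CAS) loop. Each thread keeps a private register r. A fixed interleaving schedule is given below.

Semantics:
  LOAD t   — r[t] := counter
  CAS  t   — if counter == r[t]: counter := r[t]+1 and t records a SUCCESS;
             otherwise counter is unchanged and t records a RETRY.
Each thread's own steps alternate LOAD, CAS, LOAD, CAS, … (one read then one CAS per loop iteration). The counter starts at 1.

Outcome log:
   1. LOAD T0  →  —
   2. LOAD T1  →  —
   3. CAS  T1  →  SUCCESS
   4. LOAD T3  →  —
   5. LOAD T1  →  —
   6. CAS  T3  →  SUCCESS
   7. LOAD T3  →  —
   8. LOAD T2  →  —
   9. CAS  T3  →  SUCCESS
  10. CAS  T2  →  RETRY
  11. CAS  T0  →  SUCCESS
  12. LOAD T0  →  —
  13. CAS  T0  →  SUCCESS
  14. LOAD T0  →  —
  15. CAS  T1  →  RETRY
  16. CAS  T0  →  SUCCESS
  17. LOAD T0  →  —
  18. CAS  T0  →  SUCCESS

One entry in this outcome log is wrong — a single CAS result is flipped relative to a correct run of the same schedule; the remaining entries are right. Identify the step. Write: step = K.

step = 11

Reference trace:
T0 LOAD — after: cnt=1, r=1 — load
T1 LOAD — after: cnt=1, r=1 — load
T1 CAS — after: cnt=2, r=1 — ok
T3 LOAD — after: cnt=2, r=2 — load
T1 LOAD — after: cnt=2, r=2 — load
T3 CAS — after: cnt=3, r=2 — ok
T3 LOAD — after: cnt=3, r=3 — load
T2 LOAD — after: cnt=3, r=3 — load
T3 CAS — after: cnt=4, r=3 — ok
T2 CAS — after: cnt=4, r=3 — retry
T0 CAS — after: cnt=4, r=1 — retry
T0 LOAD — after: cnt=4, r=4 — load
T0 CAS — after: cnt=5, r=4 — ok
T0 LOAD — after: cnt=5, r=5 — load
T1 CAS — after: cnt=5, r=2 — retry
T0 CAS — after: cnt=6, r=5 — ok
T0 LOAD — after: cnt=6, r=6 — load
T0 CAS — after: cnt=7, r=6 — ok
Log disagrees first at step 11.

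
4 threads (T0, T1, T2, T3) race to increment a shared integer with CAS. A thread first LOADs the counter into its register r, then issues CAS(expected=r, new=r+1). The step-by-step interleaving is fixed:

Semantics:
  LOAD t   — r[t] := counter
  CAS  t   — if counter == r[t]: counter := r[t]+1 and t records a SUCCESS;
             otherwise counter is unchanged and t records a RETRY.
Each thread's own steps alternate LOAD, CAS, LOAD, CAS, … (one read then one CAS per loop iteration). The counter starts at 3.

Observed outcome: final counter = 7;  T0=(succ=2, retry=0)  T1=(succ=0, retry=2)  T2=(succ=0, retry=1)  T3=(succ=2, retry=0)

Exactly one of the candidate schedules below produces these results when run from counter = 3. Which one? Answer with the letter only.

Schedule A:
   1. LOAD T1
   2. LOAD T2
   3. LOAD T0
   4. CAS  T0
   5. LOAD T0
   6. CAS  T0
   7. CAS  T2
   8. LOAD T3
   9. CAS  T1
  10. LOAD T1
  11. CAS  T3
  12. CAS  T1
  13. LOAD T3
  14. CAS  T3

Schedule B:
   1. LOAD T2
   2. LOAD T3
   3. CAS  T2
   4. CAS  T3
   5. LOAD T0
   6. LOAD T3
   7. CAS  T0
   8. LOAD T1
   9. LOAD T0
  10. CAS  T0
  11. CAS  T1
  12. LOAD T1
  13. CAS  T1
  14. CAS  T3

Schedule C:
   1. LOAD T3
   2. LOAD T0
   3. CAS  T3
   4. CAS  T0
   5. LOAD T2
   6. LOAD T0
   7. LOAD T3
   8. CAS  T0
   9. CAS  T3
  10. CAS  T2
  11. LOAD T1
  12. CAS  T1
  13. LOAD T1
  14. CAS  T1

Run A:
T1 LOAD — after: cnt=3, r=3 — load
T2 LOAD — after: cnt=3, r=3 — load
T0 LOAD — after: cnt=3, r=3 — load
T0 CAS — after: cnt=4, r=3 — ok
T0 LOAD — after: cnt=4, r=4 — load
T0 CAS — after: cnt=5, r=4 — ok
T2 CAS — after: cnt=5, r=3 — retry
T3 LOAD — after: cnt=5, r=5 — load
T1 CAS — after: cnt=5, r=3 — retry
T1 LOAD — after: cnt=5, r=5 — load
T3 CAS — after: cnt=6, r=5 — ok
T1 CAS — after: cnt=6, r=5 — retry
T3 LOAD — after: cnt=6, r=6 — load
T3 CAS — after: cnt=7, r=6 — ok

A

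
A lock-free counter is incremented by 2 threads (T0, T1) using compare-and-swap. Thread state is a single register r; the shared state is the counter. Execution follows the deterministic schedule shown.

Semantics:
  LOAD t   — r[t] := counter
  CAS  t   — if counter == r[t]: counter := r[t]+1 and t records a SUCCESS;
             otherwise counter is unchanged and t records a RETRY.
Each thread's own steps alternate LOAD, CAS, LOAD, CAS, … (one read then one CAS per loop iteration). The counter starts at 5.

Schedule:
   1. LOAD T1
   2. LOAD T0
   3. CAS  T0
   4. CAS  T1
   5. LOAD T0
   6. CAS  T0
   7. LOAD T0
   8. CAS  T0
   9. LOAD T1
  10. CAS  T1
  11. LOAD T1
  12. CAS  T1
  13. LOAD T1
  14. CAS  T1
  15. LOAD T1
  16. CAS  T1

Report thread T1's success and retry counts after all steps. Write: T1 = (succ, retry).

   1) LOAD T1:  M=5  r_T1=5
   2) LOAD T0:  M=5  r_T0=5
   3) CAS  T0:  M=6  r_T0=5 ✓
   4) CAS  T1:  M=6  r_T1=5 ✗
   5) LOAD T0:  M=6  r_T0=6
   6) CAS  T0:  M=7  r_T0=6 ✓
   7) LOAD T0:  M=7  r_T0=7
   8) CAS  T0:  M=8  r_T0=7 ✓
   9) LOAD T1:  M=8  r_T1=8
  10) CAS  T1:  M=9  r_T1=8 ✓
  11) LOAD T1:  M=9  r_T1=9
  12) CAS  T1:  M=10  r_T1=9 ✓
  13) LOAD T1:  M=10  r_T1=10
  14) CAS  T1:  M=11  r_T1=10 ✓
  15) LOAD T1:  M=11  r_T1=11
  16) CAS  T1:  M=12  r_T1=11 ✓

T1 = (4, 1)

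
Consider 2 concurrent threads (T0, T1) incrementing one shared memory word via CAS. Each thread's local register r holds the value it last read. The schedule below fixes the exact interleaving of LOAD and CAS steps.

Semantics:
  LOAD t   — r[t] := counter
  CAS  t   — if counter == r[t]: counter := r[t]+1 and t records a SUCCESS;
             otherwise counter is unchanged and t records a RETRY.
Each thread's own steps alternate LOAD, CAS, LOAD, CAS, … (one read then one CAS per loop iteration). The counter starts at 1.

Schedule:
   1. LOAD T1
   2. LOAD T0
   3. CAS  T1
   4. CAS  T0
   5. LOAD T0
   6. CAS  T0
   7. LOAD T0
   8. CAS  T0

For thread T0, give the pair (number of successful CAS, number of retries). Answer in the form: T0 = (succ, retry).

T0 = (2, 1)

   1) LOAD T1:  M=1  r_T1=1
   2) LOAD T0:  M=1  r_T0=1
   3) CAS  T1:  M=2  r_T1=1 ✓
   4) CAS  T0:  M=2  r_T0=1 ✗
   5) LOAD T0:  M=2  r_T0=2
   6) CAS  T0:  M=3  r_T0=2 ✓
   7) LOAD T0:  M=3  r_T0=3
   8) CAS  T0:  M=4  r_T0=3 ✓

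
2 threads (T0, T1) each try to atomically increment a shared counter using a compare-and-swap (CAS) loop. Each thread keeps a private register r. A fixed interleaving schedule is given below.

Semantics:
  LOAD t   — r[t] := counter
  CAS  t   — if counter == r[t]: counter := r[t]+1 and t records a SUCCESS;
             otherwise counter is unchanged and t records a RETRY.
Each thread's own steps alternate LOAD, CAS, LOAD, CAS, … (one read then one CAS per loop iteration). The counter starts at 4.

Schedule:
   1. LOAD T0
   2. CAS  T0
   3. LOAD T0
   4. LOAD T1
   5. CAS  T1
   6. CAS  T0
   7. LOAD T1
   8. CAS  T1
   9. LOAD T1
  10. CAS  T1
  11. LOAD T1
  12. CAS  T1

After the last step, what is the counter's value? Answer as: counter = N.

counter = 9

step 1: T0 LOAD ⇒ load; ctr=4 reg=4
step 2: T0 CAS ⇒ ok; ctr=5 reg=4
step 3: T0 LOAD ⇒ load; ctr=5 reg=5
step 4: T1 LOAD ⇒ load; ctr=5 reg=5
step 5: T1 CAS ⇒ ok; ctr=6 reg=5
step 6: T0 CAS ⇒ retry; ctr=6 reg=5
step 7: T1 LOAD ⇒ load; ctr=6 reg=6
step 8: T1 CAS ⇒ ok; ctr=7 reg=6
step 9: T1 LOAD ⇒ load; ctr=7 reg=7
step 10: T1 CAS ⇒ ok; ctr=8 reg=7
step 11: T1 LOAD ⇒ load; ctr=8 reg=8
step 12: T1 CAS ⇒ ok; ctr=9 reg=8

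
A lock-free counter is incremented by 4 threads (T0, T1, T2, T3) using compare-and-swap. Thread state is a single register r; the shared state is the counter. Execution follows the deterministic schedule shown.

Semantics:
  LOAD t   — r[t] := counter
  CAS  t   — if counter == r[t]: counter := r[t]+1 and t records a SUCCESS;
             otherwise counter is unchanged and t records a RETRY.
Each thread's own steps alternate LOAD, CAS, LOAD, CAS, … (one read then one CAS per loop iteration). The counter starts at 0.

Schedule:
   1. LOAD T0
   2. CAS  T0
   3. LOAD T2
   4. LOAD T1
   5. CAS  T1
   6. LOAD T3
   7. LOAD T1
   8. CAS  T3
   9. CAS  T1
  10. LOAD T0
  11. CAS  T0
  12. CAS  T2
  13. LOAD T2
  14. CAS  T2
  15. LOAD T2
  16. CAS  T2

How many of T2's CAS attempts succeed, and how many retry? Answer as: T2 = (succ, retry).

T2 = (2, 1)

1. LOAD T0 → mem=0 r[T0]=0 [LOAD]
2. CAS T0 → mem=1 r[T0]=0 [OK]
3. LOAD T2 → mem=1 r[T2]=1 [LOAD]
4. LOAD T1 → mem=1 r[T1]=1 [LOAD]
5. CAS T1 → mem=2 r[T1]=1 [OK]
6. LOAD T3 → mem=2 r[T3]=2 [LOAD]
7. LOAD T1 → mem=2 r[T1]=2 [LOAD]
8. CAS T3 → mem=3 r[T3]=2 [OK]
9. CAS T1 → mem=3 r[T1]=2 [RETRY]
10. LOAD T0 → mem=3 r[T0]=3 [LOAD]
11. CAS T0 → mem=4 r[T0]=3 [OK]
12. CAS T2 → mem=4 r[T2]=1 [RETRY]
13. LOAD T2 → mem=4 r[T2]=4 [LOAD]
14. CAS T2 → mem=5 r[T2]=4 [OK]
15. LOAD T2 → mem=5 r[T2]=5 [LOAD]
16. CAS T2 → mem=6 r[T2]=5 [OK]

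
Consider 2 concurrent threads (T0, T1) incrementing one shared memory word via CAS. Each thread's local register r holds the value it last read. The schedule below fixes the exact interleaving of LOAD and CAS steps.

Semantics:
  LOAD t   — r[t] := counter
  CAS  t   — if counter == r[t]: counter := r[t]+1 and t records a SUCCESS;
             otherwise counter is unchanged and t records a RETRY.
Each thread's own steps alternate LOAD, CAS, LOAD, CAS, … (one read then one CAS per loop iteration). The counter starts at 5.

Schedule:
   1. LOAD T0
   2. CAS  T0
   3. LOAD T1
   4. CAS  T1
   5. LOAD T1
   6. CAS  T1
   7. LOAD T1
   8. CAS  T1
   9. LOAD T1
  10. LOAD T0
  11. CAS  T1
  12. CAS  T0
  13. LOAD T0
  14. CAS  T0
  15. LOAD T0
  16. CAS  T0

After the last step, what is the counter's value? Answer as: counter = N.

1. LOAD T0 → mem=5 r[T0]=5 [LOAD]
2. CAS T0 → mem=6 r[T0]=5 [OK]
3. LOAD T1 → mem=6 r[T1]=6 [LOAD]
4. CAS T1 → mem=7 r[T1]=6 [OK]
5. LOAD T1 → mem=7 r[T1]=7 [LOAD]
6. CAS T1 → mem=8 r[T1]=7 [OK]
7. LOAD T1 → mem=8 r[T1]=8 [LOAD]
8. CAS T1 → mem=9 r[T1]=8 [OK]
9. LOAD T1 → mem=9 r[T1]=9 [LOAD]
10. LOAD T0 → mem=9 r[T0]=9 [LOAD]
11. CAS T1 → mem=10 r[T1]=9 [OK]
12. CAS T0 → mem=10 r[T0]=9 [RETRY]
13. LOAD T0 → mem=10 r[T0]=10 [LOAD]
14. CAS T0 → mem=11 r[T0]=10 [OK]
15. LOAD T0 → mem=11 r[T0]=11 [LOAD]
16. CAS T0 → mem=12 r[T0]=11 [OK]

counter = 12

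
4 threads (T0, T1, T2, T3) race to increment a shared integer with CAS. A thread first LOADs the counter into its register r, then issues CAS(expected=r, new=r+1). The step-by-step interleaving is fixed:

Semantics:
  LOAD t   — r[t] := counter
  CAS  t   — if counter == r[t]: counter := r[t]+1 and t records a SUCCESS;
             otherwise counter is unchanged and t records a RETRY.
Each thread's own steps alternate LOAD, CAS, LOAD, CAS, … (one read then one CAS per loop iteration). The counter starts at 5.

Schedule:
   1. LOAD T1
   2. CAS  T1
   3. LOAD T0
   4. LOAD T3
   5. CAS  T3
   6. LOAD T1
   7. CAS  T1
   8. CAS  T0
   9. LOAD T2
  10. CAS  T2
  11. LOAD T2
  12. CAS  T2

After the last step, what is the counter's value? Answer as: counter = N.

counter = 10

#1 T1 reads 5
#2 T1 CAS(5→6) writes; counter now 6
#3 T0 reads 6
#4 T3 reads 6
#5 T3 CAS(6→7) writes; counter now 7
#6 T1 reads 7
#7 T1 CAS(7→8) writes; counter now 8
#8 T0 CAS(6→7) fails; counter now 8
#9 T2 reads 8
#10 T2 CAS(8→9) writes; counter now 9
#11 T2 reads 9
#12 T2 CAS(9→10) writes; counter now 10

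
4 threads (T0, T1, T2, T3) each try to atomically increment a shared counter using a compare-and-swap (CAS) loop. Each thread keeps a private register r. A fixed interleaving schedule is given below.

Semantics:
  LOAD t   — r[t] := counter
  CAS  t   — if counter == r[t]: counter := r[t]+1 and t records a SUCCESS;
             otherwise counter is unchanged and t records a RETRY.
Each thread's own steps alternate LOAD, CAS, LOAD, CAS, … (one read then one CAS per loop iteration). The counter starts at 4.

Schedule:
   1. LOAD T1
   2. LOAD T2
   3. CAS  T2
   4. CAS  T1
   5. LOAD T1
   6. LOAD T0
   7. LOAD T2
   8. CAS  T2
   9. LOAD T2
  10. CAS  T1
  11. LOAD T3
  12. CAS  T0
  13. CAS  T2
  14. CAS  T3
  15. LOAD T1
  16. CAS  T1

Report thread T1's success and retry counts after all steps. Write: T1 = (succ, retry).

T1 = (1, 2)

#1 T1 reads 4
#2 T2 reads 4
#3 T2 CAS(4→5) writes; counter now 5
#4 T1 CAS(4→5) fails; counter now 5
#5 T1 reads 5
#6 T0 reads 5
#7 T2 reads 5
#8 T2 CAS(5→6) writes; counter now 6
#9 T2 reads 6
#10 T1 CAS(5→6) fails; counter now 6
#11 T3 reads 6
#12 T0 CAS(5→6) fails; counter now 6
#13 T2 CAS(6→7) writes; counter now 7
#14 T3 CAS(6→7) fails; counter now 7
#15 T1 reads 7
#16 T1 CAS(7→8) writes; counter now 8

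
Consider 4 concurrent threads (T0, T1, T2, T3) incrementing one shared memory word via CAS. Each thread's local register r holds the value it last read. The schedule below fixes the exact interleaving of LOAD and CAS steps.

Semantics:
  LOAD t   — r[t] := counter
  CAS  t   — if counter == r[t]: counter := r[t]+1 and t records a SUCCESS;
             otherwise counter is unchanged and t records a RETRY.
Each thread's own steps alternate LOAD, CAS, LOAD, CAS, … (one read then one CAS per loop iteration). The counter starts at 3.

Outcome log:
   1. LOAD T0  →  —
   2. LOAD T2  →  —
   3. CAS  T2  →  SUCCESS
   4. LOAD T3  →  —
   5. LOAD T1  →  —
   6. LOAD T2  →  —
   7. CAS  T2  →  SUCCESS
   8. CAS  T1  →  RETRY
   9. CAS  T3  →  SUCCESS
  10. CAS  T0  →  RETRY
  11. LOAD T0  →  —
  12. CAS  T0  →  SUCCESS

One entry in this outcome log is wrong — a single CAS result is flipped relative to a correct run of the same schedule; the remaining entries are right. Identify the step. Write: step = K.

step = 9

Re-executing:
#1 T0 reads 3
#2 T2 reads 3
#3 T2 CAS(3→4) writes; counter now 4
#4 T3 reads 4
#5 T1 reads 4
#6 T2 reads 4
#7 T2 CAS(4→5) writes; counter now 5
#8 T1 CAS(4→5) fails; counter now 5
#9 T3 CAS(4→5) fails; counter now 5
#10 T0 CAS(3→4) fails; counter now 5
#11 T0 reads 5
#12 T0 CAS(5→6) writes; counter now 6
Log disagrees first at step 9.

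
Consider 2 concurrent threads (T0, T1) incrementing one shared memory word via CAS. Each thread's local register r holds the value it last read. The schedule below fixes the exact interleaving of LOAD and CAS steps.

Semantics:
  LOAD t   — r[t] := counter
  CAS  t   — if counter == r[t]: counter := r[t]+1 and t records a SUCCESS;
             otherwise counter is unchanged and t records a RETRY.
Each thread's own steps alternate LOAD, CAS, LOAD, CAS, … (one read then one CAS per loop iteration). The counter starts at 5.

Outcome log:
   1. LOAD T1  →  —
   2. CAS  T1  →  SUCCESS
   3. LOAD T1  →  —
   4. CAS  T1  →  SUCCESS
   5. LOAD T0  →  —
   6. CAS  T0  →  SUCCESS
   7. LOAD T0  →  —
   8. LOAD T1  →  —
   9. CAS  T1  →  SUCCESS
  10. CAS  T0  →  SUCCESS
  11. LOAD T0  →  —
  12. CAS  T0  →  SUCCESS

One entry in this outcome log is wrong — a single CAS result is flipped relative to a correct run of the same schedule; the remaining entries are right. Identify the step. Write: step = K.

Reference trace:
T1 LOAD — after: cnt=5, r=5 — load
T1 CAS — after: cnt=6, r=5 — ok
T1 LOAD — after: cnt=6, r=6 — load
T1 CAS — after: cnt=7, r=6 — ok
T0 LOAD — after: cnt=7, r=7 — load
T0 CAS — after: cnt=8, r=7 — ok
T0 LOAD — after: cnt=8, r=8 — load
T1 LOAD — after: cnt=8, r=8 — load
T1 CAS — after: cnt=9, r=8 — ok
T0 CAS — after: cnt=9, r=8 — retry
T0 LOAD — after: cnt=9, r=9 — load
T0 CAS — after: cnt=10, r=9 — ok
Flip is step 10.

step = 10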